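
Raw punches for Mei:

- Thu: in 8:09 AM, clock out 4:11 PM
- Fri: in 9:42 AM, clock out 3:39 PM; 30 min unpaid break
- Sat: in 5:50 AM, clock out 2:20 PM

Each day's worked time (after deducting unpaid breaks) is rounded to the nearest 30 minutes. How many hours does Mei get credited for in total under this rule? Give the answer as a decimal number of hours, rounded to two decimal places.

22.00 hours

Thu: 8:09 AM–4:11 PM = 8 h 2 min → rounds to 8 h 0 min
Fri: 9:42 AM–3:39 PM = 5 h 57 min − 30 min = 5 h 27 min → rounds to 5 h 30 min
Sat: 5:50 AM–2:20 PM = 8 h 30 min → rounds to 8 h 30 min
Total credited: 22 h 0 min.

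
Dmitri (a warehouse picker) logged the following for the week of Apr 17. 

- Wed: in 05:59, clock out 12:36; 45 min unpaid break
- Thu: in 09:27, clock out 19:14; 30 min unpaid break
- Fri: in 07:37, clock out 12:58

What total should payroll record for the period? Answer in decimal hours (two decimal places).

20.50 hours

Wed: 05:59–12:36 = 6 h 37 min; less 45 min break → 5 h 52 min
Thu: 09:27–19:14 = 9 h 47 min; less 30 min break → 9 h 17 min
Fri: 07:37–12:58 = 5 h 21 min
Total: 5 h 52 min + 9 h 17 min + 5 h 21 min = 20 h 30 min.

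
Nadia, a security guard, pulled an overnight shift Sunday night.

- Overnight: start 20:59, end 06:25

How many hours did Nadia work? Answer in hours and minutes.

9 h 26 min

Overnight: 20:59 → midnight = 3 h 1 min; midnight → 06:25 = 6 h 25 min; span 9 h 26 min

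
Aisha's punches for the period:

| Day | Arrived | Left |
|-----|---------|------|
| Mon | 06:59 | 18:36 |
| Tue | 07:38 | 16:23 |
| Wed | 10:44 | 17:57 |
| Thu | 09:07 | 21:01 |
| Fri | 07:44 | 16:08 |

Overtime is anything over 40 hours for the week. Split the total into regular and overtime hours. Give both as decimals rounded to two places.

Mon: 06:59–18:36 = 11 h 37 min
Tue: 07:38–16:23 = 8 h 45 min
Wed: 10:44–17:57 = 7 h 13 min
Thu: 09:07–21:01 = 11 h 54 min
Fri: 07:44–16:08 = 8 h 24 min
Total worked: 47 h 53 min = 47.88 h.
Threshold 40 h → overtime 7 h 53 min, regular 40 h 0 min.

Regular 40.00 hours, overtime 7.88 hours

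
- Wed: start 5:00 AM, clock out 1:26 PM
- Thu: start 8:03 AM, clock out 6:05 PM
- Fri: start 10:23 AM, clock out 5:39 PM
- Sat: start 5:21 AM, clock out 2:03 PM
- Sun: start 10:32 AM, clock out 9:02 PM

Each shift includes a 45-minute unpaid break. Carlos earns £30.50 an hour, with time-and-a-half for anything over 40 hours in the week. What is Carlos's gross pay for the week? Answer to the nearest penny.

Wed: 5:00 AM–1:26 PM = 8 h 26 min; less 45 min break → 7 h 41 min
Thu: 8:03 AM–6:05 PM = 10 h 2 min; less 45 min break → 9 h 17 min
Fri: 10:23 AM–5:39 PM = 7 h 16 min; less 45 min break → 6 h 31 min
Sat: 5:21 AM–2:03 PM = 8 h 42 min; less 45 min break → 7 h 57 min
Sun: 10:32 AM–9:02 PM = 10 h 30 min; less 45 min break → 9 h 45 min
Total worked: 41 h 11 min = 2471 min.
Regular 40 h 0 min = 2400 min at £30.50/h; overtime 1 h 11 min = 71 min at £45.75/h.
Pay = (2400 × £30.50 + 71 × £45.75) ÷ 60 = £1274.14.

£1274.14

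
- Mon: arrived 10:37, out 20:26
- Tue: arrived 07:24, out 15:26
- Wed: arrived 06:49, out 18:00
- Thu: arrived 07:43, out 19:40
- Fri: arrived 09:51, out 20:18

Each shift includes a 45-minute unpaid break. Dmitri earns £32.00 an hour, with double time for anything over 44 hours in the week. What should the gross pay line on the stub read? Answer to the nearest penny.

Mon: 10:37–20:26 = 9 h 49 min; less 45 min break → 9 h 4 min
Tue: 07:24–15:26 = 8 h 2 min; less 45 min break → 7 h 17 min
Wed: 06:49–18:00 = 11 h 11 min; less 45 min break → 10 h 26 min
Thu: 07:43–19:40 = 11 h 57 min; less 45 min break → 11 h 12 min
Fri: 09:51–20:18 = 10 h 27 min; less 45 min break → 9 h 42 min
Total worked: 47 h 41 min = 2861 min.
Regular 44 h 0 min = 2640 min at £32.00/h; overtime 3 h 41 min = 221 min at £64.00/h.
Pay = (2640 × £32.00 + 221 × £64.00) ÷ 60 = £1643.73.

£1643.73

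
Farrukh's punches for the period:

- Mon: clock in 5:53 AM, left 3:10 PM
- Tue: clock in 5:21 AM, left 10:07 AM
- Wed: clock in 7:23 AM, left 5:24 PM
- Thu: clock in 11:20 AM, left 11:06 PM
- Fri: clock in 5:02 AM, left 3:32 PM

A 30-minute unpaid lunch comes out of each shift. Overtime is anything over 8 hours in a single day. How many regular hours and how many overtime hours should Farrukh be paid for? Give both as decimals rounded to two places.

Mon: 5:53 AM–3:10 PM = 9 h 17 min; less 30 min break → 8 h 47 min
Tue: 5:21 AM–10:07 AM = 4 h 46 min; less 30 min break → 4 h 16 min
Wed: 7:23 AM–5:24 PM = 10 h 1 min; less 30 min break → 9 h 31 min
Thu: 11:20 AM–11:06 PM = 11 h 46 min; less 30 min break → 11 h 16 min
Fri: 5:02 AM–3:32 PM = 10 h 30 min; less 30 min break → 10 h 0 min
Mon reg 8 h 0 min / OT 0 h 47 min; Tue reg 4 h 16 min / OT 0 h 0 min; Wed reg 8 h 0 min / OT 1 h 31 min; Thu reg 8 h 0 min / OT 3 h 16 min; Fri reg 8 h 0 min / OT 2 h 0 min.
Totals: regular 36 h 16 min, overtime 7 h 34 min.

Regular 36.27 hours, overtime 7.57 hours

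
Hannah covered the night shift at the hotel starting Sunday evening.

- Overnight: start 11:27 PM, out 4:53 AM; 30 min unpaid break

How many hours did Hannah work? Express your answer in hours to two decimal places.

4.93 hours

Overnight: 11:27 PM → midnight = 0 h 33 min; midnight → 4:53 AM = 4 h 53 min; span 5 h 26 min; less 30 min break → 4 h 56 min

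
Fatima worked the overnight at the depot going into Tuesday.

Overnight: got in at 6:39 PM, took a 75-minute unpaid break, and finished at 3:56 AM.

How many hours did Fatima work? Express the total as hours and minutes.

8 h 2 min

Overnight: 6:39 PM → midnight = 5 h 21 min; midnight → 3:56 AM = 3 h 56 min; span 9 h 17 min; less 75 min break → 8 h 2 min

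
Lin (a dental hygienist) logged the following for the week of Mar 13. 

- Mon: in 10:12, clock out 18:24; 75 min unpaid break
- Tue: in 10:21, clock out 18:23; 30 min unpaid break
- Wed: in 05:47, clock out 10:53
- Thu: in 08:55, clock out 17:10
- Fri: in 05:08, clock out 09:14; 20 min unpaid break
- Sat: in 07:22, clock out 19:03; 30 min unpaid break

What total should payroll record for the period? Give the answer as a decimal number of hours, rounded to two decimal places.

42.78 hours

Mon: 10:12–18:24 = 8 h 12 min; less 75 min break → 6 h 57 min
Tue: 10:21–18:23 = 8 h 2 min; less 30 min break → 7 h 32 min
Wed: 05:47–10:53 = 5 h 6 min
Thu: 08:55–17:10 = 8 h 15 min
Fri: 05:08–09:14 = 4 h 6 min; less 20 min break → 3 h 46 min
Sat: 07:22–19:03 = 11 h 41 min; less 30 min break → 11 h 11 min
Total: 6 h 57 min + 7 h 32 min + 5 h 6 min + 8 h 15 min + 3 h 46 min + 11 h 11 min = 42 h 47 min.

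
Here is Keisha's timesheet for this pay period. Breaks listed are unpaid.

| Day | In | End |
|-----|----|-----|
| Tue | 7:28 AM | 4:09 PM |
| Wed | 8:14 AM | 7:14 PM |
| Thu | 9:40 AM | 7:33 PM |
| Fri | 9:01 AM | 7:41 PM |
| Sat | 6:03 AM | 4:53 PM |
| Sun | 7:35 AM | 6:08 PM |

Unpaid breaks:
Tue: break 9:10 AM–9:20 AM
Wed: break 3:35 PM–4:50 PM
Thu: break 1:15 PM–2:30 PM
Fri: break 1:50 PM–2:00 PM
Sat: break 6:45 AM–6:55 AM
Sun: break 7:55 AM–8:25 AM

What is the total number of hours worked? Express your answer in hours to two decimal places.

58.12 hours

Tue: 7:28 AM–4:09 PM = 8 h 41 min; less 10 min break → 8 h 31 min
Wed: 8:14 AM–7:14 PM = 11 h 0 min; less 75 min break → 9 h 45 min
Thu: 9:40 AM–7:33 PM = 9 h 53 min; less 75 min break → 8 h 38 min
Fri: 9:01 AM–7:41 PM = 10 h 40 min; less 10 min break → 10 h 30 min
Sat: 6:03 AM–4:53 PM = 10 h 50 min; less 10 min break → 10 h 40 min
Sun: 7:35 AM–6:08 PM = 10 h 33 min; less 30 min break → 10 h 3 min
Total: 8 h 31 min + 9 h 45 min + 8 h 38 min + 10 h 30 min + 10 h 40 min + 10 h 3 min = 58 h 7 min.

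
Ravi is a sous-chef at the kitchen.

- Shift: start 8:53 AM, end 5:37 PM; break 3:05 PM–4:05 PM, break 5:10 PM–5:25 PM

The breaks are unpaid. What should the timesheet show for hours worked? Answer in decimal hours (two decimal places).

7.48 hours

Shift: 8:53 AM–5:37 PM = 8 h 44 min; less 75 min break → 7 h 29 min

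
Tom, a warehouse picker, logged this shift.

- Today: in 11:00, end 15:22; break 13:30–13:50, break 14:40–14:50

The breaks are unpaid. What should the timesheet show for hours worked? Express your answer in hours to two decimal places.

3.87 hours

Today: 11:00–15:22 = 4 h 22 min; less 30 min break → 3 h 52 min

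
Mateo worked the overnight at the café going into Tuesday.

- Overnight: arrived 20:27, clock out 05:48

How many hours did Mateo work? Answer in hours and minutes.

9 h 21 min

Overnight: 20:27 → midnight = 3 h 33 min; midnight → 05:48 = 5 h 48 min; span 9 h 21 min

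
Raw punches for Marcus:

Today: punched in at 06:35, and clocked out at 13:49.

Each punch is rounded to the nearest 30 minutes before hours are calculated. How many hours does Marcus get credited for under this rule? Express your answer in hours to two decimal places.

7.50 hours

Today: in 06:35→06:30, out 13:49→14:00; 7 h 30 min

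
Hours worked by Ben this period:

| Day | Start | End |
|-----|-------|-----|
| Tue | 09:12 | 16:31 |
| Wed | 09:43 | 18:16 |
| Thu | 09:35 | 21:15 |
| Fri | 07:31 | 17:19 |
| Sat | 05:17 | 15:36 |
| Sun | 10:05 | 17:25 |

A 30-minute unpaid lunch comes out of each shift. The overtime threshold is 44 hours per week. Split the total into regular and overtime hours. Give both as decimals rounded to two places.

Tue: 09:12–16:31 = 7 h 19 min; less 30 min break → 6 h 49 min
Wed: 09:43–18:16 = 8 h 33 min; less 30 min break → 8 h 3 min
Thu: 09:35–21:15 = 11 h 40 min; less 30 min break → 11 h 10 min
Fri: 07:31–17:19 = 9 h 48 min; less 30 min break → 9 h 18 min
Sat: 05:17–15:36 = 10 h 19 min; less 30 min break → 9 h 49 min
Sun: 10:05–17:25 = 7 h 20 min; less 30 min break → 6 h 50 min
Total worked: 51 h 59 min = 51.98 h.
Threshold 44 h → overtime 7 h 59 min, regular 44 h 0 min.

Regular 44.00 hours, overtime 7.98 hours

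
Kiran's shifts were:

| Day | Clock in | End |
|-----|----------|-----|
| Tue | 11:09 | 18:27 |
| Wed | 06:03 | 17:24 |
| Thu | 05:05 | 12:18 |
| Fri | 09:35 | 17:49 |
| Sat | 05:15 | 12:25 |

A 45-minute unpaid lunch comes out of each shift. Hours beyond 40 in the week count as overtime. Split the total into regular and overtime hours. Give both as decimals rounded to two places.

Regular 37.52 hours, overtime 0.00 hours

Tue: 11:09–18:27 = 7 h 18 min; less 45 min break → 6 h 33 min
Wed: 06:03–17:24 = 11 h 21 min; less 45 min break → 10 h 36 min
Thu: 05:05–12:18 = 7 h 13 min; less 45 min break → 6 h 28 min
Fri: 09:35–17:49 = 8 h 14 min; less 45 min break → 7 h 29 min
Sat: 05:15–12:25 = 7 h 10 min; less 45 min break → 6 h 25 min
Total worked: 37 h 31 min = 37.52 h.
Threshold 40 h → overtime 0 h 0 min, regular 37 h 31 min.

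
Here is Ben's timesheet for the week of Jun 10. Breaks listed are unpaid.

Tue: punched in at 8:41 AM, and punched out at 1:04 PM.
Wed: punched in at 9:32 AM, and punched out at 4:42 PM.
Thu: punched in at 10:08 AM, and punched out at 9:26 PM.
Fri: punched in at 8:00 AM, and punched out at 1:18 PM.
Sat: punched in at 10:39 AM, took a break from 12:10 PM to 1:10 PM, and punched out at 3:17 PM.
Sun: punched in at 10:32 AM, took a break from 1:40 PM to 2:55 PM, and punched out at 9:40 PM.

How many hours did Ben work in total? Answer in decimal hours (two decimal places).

Tue: 8:41 AM–1:04 PM = 4 h 23 min
Wed: 9:32 AM–4:42 PM = 7 h 10 min
Thu: 10:08 AM–9:26 PM = 11 h 18 min
Fri: 8:00 AM–1:18 PM = 5 h 18 min
Sat: 10:39 AM–3:17 PM = 4 h 38 min; less 60 min break → 3 h 38 min
Sun: 10:32 AM–9:40 PM = 11 h 8 min; less 75 min break → 9 h 53 min
Total: 4 h 23 min + 7 h 10 min + 11 h 18 min + 5 h 18 min + 3 h 38 min + 9 h 53 min = 41 h 40 min.

41.67 hours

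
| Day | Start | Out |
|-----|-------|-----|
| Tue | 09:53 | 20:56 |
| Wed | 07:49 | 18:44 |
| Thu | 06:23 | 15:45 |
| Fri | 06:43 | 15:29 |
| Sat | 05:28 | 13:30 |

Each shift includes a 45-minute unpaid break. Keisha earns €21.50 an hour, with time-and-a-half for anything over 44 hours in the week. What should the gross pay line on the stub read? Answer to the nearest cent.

Tue: 09:53–20:56 = 11 h 3 min; less 45 min break → 10 h 18 min
Wed: 07:49–18:44 = 10 h 55 min; less 45 min break → 10 h 10 min
Thu: 06:23–15:45 = 9 h 22 min; less 45 min break → 8 h 37 min
Fri: 06:43–15:29 = 8 h 46 min; less 45 min break → 8 h 1 min
Sat: 05:28–13:30 = 8 h 2 min; less 45 min break → 7 h 17 min
Total worked: 44 h 23 min = 2663 min.
Regular 44 h 0 min = 2640 min at €21.50/h; overtime 0 h 23 min = 23 min at €32.25/h.
Pay = (2640 × €21.50 + 23 × €32.25) ÷ 60 = €958.36.

€958.36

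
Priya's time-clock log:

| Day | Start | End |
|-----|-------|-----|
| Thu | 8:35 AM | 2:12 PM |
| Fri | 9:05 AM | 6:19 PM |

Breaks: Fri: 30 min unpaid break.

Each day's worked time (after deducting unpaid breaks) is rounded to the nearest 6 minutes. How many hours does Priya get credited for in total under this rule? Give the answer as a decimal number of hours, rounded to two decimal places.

Thu: 8:35 AM–2:12 PM = 5 h 37 min → rounds to 5 h 36 min
Fri: 9:05 AM–6:19 PM = 9 h 14 min − 30 min = 8 h 44 min → rounds to 8 h 42 min
Total credited: 14 h 18 min.

14.30 hours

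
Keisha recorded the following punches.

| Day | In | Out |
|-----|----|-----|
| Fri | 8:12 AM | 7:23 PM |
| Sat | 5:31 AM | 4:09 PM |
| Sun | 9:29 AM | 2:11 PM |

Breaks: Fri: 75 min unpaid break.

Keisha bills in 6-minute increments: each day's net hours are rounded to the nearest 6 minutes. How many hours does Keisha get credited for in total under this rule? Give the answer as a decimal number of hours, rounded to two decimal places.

25.20 hours

Fri: 8:12 AM–7:23 PM = 11 h 11 min − 75 min = 9 h 56 min → rounds to 9 h 54 min
Sat: 5:31 AM–4:09 PM = 10 h 38 min → rounds to 10 h 36 min
Sun: 9:29 AM–2:11 PM = 4 h 42 min → rounds to 4 h 42 min
Total credited: 25 h 12 min.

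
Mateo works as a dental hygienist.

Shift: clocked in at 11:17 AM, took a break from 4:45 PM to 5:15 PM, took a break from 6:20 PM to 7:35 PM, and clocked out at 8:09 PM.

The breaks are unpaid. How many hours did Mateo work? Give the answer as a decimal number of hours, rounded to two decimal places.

Shift: 11:17 AM–8:09 PM = 8 h 52 min; less 105 min break → 7 h 7 min

7.12 hours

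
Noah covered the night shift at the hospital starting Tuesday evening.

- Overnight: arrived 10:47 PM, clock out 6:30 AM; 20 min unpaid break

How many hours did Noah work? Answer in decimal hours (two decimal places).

Overnight: 10:47 PM → midnight = 1 h 13 min; midnight → 6:30 AM = 6 h 30 min; span 7 h 43 min; less 20 min break → 7 h 23 min

7.38 hours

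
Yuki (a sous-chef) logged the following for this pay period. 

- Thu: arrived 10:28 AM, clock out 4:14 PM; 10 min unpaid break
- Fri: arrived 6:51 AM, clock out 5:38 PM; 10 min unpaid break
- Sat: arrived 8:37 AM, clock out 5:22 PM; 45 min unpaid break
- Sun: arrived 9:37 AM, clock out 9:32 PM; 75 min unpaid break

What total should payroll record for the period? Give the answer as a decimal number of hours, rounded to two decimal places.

34.88 hours

Thu: 10:28 AM–4:14 PM = 5 h 46 min; less 10 min break → 5 h 36 min
Fri: 6:51 AM–5:38 PM = 10 h 47 min; less 10 min break → 10 h 37 min
Sat: 8:37 AM–5:22 PM = 8 h 45 min; less 45 min break → 8 h 0 min
Sun: 9:37 AM–9:32 PM = 11 h 55 min; less 75 min break → 10 h 40 min
Total: 5 h 36 min + 10 h 37 min + 8 h 0 min + 10 h 40 min = 34 h 53 min.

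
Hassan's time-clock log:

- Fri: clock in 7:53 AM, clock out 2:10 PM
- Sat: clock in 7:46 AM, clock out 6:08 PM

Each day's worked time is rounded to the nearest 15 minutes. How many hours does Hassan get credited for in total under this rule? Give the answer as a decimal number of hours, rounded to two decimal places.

16.50 hours

Fri: 7:53 AM–2:10 PM = 6 h 17 min → rounds to 6 h 15 min
Sat: 7:46 AM–6:08 PM = 10 h 22 min → rounds to 10 h 15 min
Total credited: 16 h 30 min.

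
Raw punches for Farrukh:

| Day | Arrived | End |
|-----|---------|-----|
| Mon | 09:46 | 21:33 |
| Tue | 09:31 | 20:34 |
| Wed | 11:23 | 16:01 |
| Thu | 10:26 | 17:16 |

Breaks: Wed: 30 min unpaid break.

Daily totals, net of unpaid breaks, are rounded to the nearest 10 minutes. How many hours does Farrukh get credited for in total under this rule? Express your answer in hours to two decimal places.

Mon: 09:46–21:33 = 11 h 47 min → rounds to 11 h 50 min
Tue: 09:31–20:34 = 11 h 3 min → rounds to 11 h 0 min
Wed: 11:23–16:01 = 4 h 38 min − 30 min = 4 h 8 min → rounds to 4 h 10 min
Thu: 10:26–17:16 = 6 h 50 min → rounds to 6 h 50 min
Total credited: 33 h 50 min.

33.83 hours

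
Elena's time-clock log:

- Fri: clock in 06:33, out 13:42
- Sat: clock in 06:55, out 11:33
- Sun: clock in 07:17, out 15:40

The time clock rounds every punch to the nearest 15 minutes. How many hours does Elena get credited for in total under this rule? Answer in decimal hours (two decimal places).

20.25 hours

Fri: in 06:33→06:30, out 13:42→13:45; 7 h 15 min
Sat: in 06:55→07:00, out 11:33→11:30; 4 h 30 min
Sun: in 07:17→07:15, out 15:40→15:45; 8 h 30 min
Total credited: 20 h 15 min.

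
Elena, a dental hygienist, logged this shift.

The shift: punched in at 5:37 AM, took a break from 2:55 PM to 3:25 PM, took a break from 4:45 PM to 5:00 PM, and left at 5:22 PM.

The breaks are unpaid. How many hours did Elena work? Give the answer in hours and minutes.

11 h 0 min

The shift: 5:37 AM–5:22 PM = 11 h 45 min; less 45 min break → 11 h 0 min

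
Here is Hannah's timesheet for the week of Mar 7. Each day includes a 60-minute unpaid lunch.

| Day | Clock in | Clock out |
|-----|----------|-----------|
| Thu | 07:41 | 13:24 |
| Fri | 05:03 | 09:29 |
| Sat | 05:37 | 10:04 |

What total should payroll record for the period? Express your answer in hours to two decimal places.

Thu: 07:41–13:24 = 5 h 43 min; less 60 min break → 4 h 43 min
Fri: 05:03–09:29 = 4 h 26 min; less 60 min break → 3 h 26 min
Sat: 05:37–10:04 = 4 h 27 min; less 60 min break → 3 h 27 min
Total: 4 h 43 min + 3 h 26 min + 3 h 27 min = 11 h 36 min.

11.60 hours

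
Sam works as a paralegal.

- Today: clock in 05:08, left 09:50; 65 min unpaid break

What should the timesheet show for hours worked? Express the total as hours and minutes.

Today: 05:08–09:50 = 4 h 42 min; less 65 min break → 3 h 37 min

3 h 37 min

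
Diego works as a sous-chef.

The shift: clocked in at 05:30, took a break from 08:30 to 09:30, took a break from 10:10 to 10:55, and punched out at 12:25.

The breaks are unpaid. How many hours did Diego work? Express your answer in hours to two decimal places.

The shift: 05:30–12:25 = 6 h 55 min; less 105 min break → 5 h 10 min

5.17 hours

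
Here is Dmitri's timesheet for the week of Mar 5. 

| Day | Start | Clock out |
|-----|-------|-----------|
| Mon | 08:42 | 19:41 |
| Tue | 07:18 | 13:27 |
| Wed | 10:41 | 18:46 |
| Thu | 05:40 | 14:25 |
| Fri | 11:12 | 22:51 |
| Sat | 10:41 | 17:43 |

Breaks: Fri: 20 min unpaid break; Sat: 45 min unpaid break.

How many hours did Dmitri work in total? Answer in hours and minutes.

51 h 34 min

Mon: 08:42–19:41 = 10 h 59 min
Tue: 07:18–13:27 = 6 h 9 min
Wed: 10:41–18:46 = 8 h 5 min
Thu: 05:40–14:25 = 8 h 45 min
Fri: 11:12–22:51 = 11 h 39 min; less 20 min break → 11 h 19 min
Sat: 10:41–17:43 = 7 h 2 min; less 45 min break → 6 h 17 min
Total: 10 h 59 min + 6 h 9 min + 8 h 5 min + 8 h 45 min + 11 h 19 min + 6 h 17 min = 51 h 34 min.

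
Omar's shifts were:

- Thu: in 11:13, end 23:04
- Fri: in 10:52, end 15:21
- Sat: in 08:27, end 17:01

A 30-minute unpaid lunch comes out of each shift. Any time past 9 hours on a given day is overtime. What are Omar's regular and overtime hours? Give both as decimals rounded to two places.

Regular 21.05 hours, overtime 2.35 hours

Thu: 11:13–23:04 = 11 h 51 min; less 30 min break → 11 h 21 min
Fri: 10:52–15:21 = 4 h 29 min; less 30 min break → 3 h 59 min
Sat: 08:27–17:01 = 8 h 34 min; less 30 min break → 8 h 4 min
Thu reg 9 h 0 min / OT 2 h 21 min; Fri reg 3 h 59 min / OT 0 h 0 min; Sat reg 8 h 4 min / OT 0 h 0 min.
Totals: regular 21 h 3 min, overtime 2 h 21 min.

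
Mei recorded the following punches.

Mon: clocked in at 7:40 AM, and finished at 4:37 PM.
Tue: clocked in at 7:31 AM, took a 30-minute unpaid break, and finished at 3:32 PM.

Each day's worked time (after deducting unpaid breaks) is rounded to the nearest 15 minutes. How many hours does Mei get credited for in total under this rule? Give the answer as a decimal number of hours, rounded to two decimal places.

Mon: 7:40 AM–4:37 PM = 8 h 57 min → rounds to 9 h 0 min
Tue: 7:31 AM–3:32 PM = 8 h 1 min − 30 min = 7 h 31 min → rounds to 7 h 30 min
Total credited: 16 h 30 min.

16.50 hours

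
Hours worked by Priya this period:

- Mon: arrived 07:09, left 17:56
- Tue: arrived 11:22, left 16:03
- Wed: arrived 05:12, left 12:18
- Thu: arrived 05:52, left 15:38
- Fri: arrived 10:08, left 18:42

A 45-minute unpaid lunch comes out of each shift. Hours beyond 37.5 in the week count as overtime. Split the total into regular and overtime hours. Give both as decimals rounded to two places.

Mon: 07:09–17:56 = 10 h 47 min; less 45 min break → 10 h 2 min
Tue: 11:22–16:03 = 4 h 41 min; less 45 min break → 3 h 56 min
Wed: 05:12–12:18 = 7 h 6 min; less 45 min break → 6 h 21 min
Thu: 05:52–15:38 = 9 h 46 min; less 45 min break → 9 h 1 min
Fri: 10:08–18:42 = 8 h 34 min; less 45 min break → 7 h 49 min
Total worked: 37 h 9 min = 37.15 h.
Threshold 37.5 h → overtime 0 h 0 min, regular 37 h 9 min.

Regular 37.15 hours, overtime 0.00 hours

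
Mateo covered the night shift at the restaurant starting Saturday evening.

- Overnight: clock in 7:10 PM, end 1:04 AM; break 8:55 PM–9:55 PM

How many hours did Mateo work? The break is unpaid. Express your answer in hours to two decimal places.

4.90 hours

Overnight: 7:10 PM → midnight = 4 h 50 min; midnight → 1:04 AM = 1 h 4 min; span 5 h 54 min; less 60 min break → 4 h 54 min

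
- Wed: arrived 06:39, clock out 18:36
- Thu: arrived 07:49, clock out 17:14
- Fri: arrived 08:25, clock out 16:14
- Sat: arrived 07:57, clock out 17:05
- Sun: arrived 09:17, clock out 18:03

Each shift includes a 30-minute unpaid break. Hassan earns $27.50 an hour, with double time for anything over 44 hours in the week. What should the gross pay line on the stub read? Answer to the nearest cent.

Wed: 06:39–18:36 = 11 h 57 min; less 30 min break → 11 h 27 min
Thu: 07:49–17:14 = 9 h 25 min; less 30 min break → 8 h 55 min
Fri: 08:25–16:14 = 7 h 49 min; less 30 min break → 7 h 19 min
Sat: 07:57–17:05 = 9 h 8 min; less 30 min break → 8 h 38 min
Sun: 09:17–18:03 = 8 h 46 min; less 30 min break → 8 h 16 min
Total worked: 44 h 35 min = 2675 min.
Regular 44 h 0 min = 2640 min at $27.50/h; overtime 0 h 35 min = 35 min at $55.00/h.
Pay = (2640 × $27.50 + 35 × $55.00) ÷ 60 = $1242.08.

$1242.08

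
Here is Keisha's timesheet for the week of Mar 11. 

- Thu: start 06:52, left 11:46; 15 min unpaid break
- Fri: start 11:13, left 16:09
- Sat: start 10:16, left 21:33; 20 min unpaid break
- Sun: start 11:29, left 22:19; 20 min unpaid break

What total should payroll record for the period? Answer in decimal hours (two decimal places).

31.03 hours

Thu: 06:52–11:46 = 4 h 54 min; less 15 min break → 4 h 39 min
Fri: 11:13–16:09 = 4 h 56 min
Sat: 10:16–21:33 = 11 h 17 min; less 20 min break → 10 h 57 min
Sun: 11:29–22:19 = 10 h 50 min; less 20 min break → 10 h 30 min
Total: 4 h 39 min + 4 h 56 min + 10 h 57 min + 10 h 30 min = 31 h 2 min.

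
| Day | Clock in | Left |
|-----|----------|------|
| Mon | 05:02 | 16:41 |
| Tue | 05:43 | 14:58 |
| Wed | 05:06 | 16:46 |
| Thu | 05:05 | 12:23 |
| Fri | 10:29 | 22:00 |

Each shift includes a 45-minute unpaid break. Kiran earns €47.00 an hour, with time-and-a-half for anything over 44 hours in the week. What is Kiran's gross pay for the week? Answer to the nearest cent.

€2324.15

Mon: 05:02–16:41 = 11 h 39 min; less 45 min break → 10 h 54 min
Tue: 05:43–14:58 = 9 h 15 min; less 45 min break → 8 h 30 min
Wed: 05:06–16:46 = 11 h 40 min; less 45 min break → 10 h 55 min
Thu: 05:05–12:23 = 7 h 18 min; less 45 min break → 6 h 33 min
Fri: 10:29–22:00 = 11 h 31 min; less 45 min break → 10 h 46 min
Total worked: 47 h 38 min = 2858 min.
Regular 44 h 0 min = 2640 min at €47.00/h; overtime 3 h 38 min = 218 min at €70.50/h.
Pay = (2640 × €47.00 + 218 × €70.50) ÷ 60 = €2324.15.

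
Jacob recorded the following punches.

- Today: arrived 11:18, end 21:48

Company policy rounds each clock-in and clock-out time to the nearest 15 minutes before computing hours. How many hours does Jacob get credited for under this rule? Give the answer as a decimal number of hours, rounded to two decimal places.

10.50 hours

Today: in 11:18→11:15, out 21:48→21:45; 10 h 30 min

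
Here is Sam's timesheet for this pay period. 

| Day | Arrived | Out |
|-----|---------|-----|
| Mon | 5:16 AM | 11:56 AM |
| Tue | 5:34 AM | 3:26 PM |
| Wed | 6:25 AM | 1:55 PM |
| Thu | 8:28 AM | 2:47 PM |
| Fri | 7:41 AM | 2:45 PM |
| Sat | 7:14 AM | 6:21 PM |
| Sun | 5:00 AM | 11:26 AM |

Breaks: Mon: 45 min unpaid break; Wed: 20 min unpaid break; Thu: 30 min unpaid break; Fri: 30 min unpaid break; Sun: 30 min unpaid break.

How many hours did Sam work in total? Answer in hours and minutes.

Mon: 5:16 AM–11:56 AM = 6 h 40 min; less 45 min break → 5 h 55 min
Tue: 5:34 AM–3:26 PM = 9 h 52 min
Wed: 6:25 AM–1:55 PM = 7 h 30 min; less 20 min break → 7 h 10 min
Thu: 8:28 AM–2:47 PM = 6 h 19 min; less 30 min break → 5 h 49 min
Fri: 7:41 AM–2:45 PM = 7 h 4 min; less 30 min break → 6 h 34 min
Sat: 7:14 AM–6:21 PM = 11 h 7 min
Sun: 5:00 AM–11:26 AM = 6 h 26 min; less 30 min break → 5 h 56 min
Total: 5 h 55 min + 9 h 52 min + 7 h 10 min + 5 h 49 min + 6 h 34 min + 11 h 7 min + 5 h 56 min = 52 h 23 min.

52 h 23 min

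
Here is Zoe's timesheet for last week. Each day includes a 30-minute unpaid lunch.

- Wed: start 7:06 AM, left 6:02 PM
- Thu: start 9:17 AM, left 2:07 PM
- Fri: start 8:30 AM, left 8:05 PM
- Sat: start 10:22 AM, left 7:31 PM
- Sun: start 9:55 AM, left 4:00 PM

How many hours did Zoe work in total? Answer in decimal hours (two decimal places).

40.08 hours

Wed: 7:06 AM–6:02 PM = 10 h 56 min; less 30 min break → 10 h 26 min
Thu: 9:17 AM–2:07 PM = 4 h 50 min; less 30 min break → 4 h 20 min
Fri: 8:30 AM–8:05 PM = 11 h 35 min; less 30 min break → 11 h 5 min
Sat: 10:22 AM–7:31 PM = 9 h 9 min; less 30 min break → 8 h 39 min
Sun: 9:55 AM–4:00 PM = 6 h 5 min; less 30 min break → 5 h 35 min
Total: 10 h 26 min + 4 h 20 min + 11 h 5 min + 8 h 39 min + 5 h 35 min = 40 h 5 min.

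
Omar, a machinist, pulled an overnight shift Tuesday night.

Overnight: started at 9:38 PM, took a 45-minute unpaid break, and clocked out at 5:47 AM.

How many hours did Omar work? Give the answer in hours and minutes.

7 h 24 min

Overnight: 9:38 PM → midnight = 2 h 22 min; midnight → 5:47 AM = 5 h 47 min; span 8 h 9 min; less 45 min break → 7 h 24 min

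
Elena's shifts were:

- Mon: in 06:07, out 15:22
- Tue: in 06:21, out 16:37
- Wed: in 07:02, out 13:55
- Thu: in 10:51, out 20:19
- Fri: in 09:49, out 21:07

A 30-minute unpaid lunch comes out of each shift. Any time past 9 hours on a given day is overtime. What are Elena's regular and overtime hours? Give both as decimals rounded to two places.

Regular 42.10 hours, overtime 2.57 hours

Mon: 06:07–15:22 = 9 h 15 min; less 30 min break → 8 h 45 min
Tue: 06:21–16:37 = 10 h 16 min; less 30 min break → 9 h 46 min
Wed: 07:02–13:55 = 6 h 53 min; less 30 min break → 6 h 23 min
Thu: 10:51–20:19 = 9 h 28 min; less 30 min break → 8 h 58 min
Fri: 09:49–21:07 = 11 h 18 min; less 30 min break → 10 h 48 min
Mon reg 8 h 45 min / OT 0 h 0 min; Tue reg 9 h 0 min / OT 0 h 46 min; Wed reg 6 h 23 min / OT 0 h 0 min; Thu reg 8 h 58 min / OT 0 h 0 min; Fri reg 9 h 0 min / OT 1 h 48 min.
Totals: regular 42 h 6 min, overtime 2 h 34 min.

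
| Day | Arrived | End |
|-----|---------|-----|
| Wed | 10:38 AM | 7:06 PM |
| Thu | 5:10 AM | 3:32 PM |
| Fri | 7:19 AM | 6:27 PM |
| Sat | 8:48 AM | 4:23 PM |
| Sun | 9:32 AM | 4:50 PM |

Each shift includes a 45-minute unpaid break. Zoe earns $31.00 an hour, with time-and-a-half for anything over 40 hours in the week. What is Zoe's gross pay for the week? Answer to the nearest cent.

Wed: 10:38 AM–7:06 PM = 8 h 28 min; less 45 min break → 7 h 43 min
Thu: 5:10 AM–3:32 PM = 10 h 22 min; less 45 min break → 9 h 37 min
Fri: 7:19 AM–6:27 PM = 11 h 8 min; less 45 min break → 10 h 23 min
Sat: 8:48 AM–4:23 PM = 7 h 35 min; less 45 min break → 6 h 50 min
Sun: 9:32 AM–4:50 PM = 7 h 18 min; less 45 min break → 6 h 33 min
Total worked: 41 h 6 min = 2466 min.
Regular 40 h 0 min = 2400 min at $31.00/h; overtime 1 h 6 min = 66 min at $46.50/h.
Pay = (2400 × $31.00 + 66 × $46.50) ÷ 60 = $1291.15.

$1291.15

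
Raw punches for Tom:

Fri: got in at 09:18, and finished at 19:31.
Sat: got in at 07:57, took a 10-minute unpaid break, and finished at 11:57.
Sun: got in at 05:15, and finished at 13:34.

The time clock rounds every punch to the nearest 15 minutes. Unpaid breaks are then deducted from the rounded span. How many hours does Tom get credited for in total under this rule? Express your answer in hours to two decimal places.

22.33 hours

Fri: in 09:18→09:15, out 19:31→19:30; 10 h 15 min
Sat: in 07:57→08:00, out 11:57→12:00; 4 h 0 min − 10 min = 3 h 50 min
Sun: in 05:15→05:15, out 13:34→13:30; 8 h 15 min
Total credited: 22 h 20 min.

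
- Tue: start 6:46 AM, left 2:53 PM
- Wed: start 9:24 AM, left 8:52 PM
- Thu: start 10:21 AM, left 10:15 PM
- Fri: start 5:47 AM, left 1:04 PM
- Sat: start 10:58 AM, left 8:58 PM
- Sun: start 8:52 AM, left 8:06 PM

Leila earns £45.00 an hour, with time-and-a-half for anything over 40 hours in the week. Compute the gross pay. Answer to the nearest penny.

Tue: 6:46 AM–2:53 PM = 8 h 7 min
Wed: 9:24 AM–8:52 PM = 11 h 28 min
Thu: 10:21 AM–10:15 PM = 11 h 54 min
Fri: 5:47 AM–1:04 PM = 7 h 17 min
Sat: 10:58 AM–8:58 PM = 10 h 0 min
Sun: 8:52 AM–8:06 PM = 11 h 14 min
Total worked: 60 h 0 min = 3600 min.
Regular 40 h 0 min = 2400 min at £45.00/h; overtime 20 h 0 min = 1200 min at £67.50/h.
Pay = (2400 × £45.00 + 1200 × £67.50) ÷ 60 = £3150.00.

£3150.00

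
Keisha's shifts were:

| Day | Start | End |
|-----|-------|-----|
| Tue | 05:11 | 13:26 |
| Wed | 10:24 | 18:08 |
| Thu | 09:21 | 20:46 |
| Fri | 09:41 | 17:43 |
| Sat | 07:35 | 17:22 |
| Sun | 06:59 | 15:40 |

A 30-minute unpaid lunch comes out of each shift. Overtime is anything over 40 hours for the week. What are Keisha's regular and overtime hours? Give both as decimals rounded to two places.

Regular 40.00 hours, overtime 10.90 hours

Tue: 05:11–13:26 = 8 h 15 min; less 30 min break → 7 h 45 min
Wed: 10:24–18:08 = 7 h 44 min; less 30 min break → 7 h 14 min
Thu: 09:21–20:46 = 11 h 25 min; less 30 min break → 10 h 55 min
Fri: 09:41–17:43 = 8 h 2 min; less 30 min break → 7 h 32 min
Sat: 07:35–17:22 = 9 h 47 min; less 30 min break → 9 h 17 min
Sun: 06:59–15:40 = 8 h 41 min; less 30 min break → 8 h 11 min
Total worked: 50 h 54 min = 50.90 h.
Threshold 40 h → overtime 10 h 54 min, regular 40 h 0 min.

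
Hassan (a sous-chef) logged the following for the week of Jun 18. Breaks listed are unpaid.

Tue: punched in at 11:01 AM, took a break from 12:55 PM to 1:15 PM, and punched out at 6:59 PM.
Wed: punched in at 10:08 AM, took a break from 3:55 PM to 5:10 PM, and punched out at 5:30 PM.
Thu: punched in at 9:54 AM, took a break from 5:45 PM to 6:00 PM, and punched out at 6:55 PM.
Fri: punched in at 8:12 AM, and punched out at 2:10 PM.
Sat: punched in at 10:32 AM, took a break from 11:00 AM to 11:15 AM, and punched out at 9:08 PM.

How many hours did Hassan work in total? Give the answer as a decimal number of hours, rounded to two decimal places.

38.83 hours

Tue: 11:01 AM–6:59 PM = 7 h 58 min; less 20 min break → 7 h 38 min
Wed: 10:08 AM–5:30 PM = 7 h 22 min; less 75 min break → 6 h 7 min
Thu: 9:54 AM–6:55 PM = 9 h 1 min; less 15 min break → 8 h 46 min
Fri: 8:12 AM–2:10 PM = 5 h 58 min
Sat: 10:32 AM–9:08 PM = 10 h 36 min; less 15 min break → 10 h 21 min
Total: 7 h 38 min + 6 h 7 min + 8 h 46 min + 5 h 58 min + 10 h 21 min = 38 h 50 min.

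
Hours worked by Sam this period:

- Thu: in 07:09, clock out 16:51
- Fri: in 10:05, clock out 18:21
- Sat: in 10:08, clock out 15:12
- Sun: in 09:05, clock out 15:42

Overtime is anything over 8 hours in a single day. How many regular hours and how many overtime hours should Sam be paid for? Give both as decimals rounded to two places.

Thu: 07:09–16:51 = 9 h 42 min
Fri: 10:05–18:21 = 8 h 16 min
Sat: 10:08–15:12 = 5 h 4 min
Sun: 09:05–15:42 = 6 h 37 min
Thu reg 8 h 0 min / OT 1 h 42 min; Fri reg 8 h 0 min / OT 0 h 16 min; Sat reg 5 h 4 min / OT 0 h 0 min; Sun reg 6 h 37 min / OT 0 h 0 min.
Totals: regular 27 h 41 min, overtime 1 h 58 min.

Regular 27.68 hours, overtime 1.97 hours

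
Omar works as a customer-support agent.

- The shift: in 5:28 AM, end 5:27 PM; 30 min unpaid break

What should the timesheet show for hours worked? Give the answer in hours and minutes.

11 h 29 min

The shift: 5:28 AM–5:27 PM = 11 h 59 min; less 30 min break → 11 h 29 min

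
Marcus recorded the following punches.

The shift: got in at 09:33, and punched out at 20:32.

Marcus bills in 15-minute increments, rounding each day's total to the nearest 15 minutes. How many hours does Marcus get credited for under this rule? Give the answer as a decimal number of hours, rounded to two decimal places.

The shift: 09:33–20:32 = 10 h 59 min → rounds to 11 h 0 min

11.00 hours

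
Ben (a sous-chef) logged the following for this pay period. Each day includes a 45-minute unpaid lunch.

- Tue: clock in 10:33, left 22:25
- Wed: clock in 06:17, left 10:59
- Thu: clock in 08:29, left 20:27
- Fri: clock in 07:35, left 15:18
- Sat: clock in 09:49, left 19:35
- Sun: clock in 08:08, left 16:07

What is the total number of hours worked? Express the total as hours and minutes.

49 h 30 min

Tue: 10:33–22:25 = 11 h 52 min; less 45 min break → 11 h 7 min
Wed: 06:17–10:59 = 4 h 42 min; less 45 min break → 3 h 57 min
Thu: 08:29–20:27 = 11 h 58 min; less 45 min break → 11 h 13 min
Fri: 07:35–15:18 = 7 h 43 min; less 45 min break → 6 h 58 min
Sat: 09:49–19:35 = 9 h 46 min; less 45 min break → 9 h 1 min
Sun: 08:08–16:07 = 7 h 59 min; less 45 min break → 7 h 14 min
Total: 11 h 7 min + 3 h 57 min + 11 h 13 min + 6 h 58 min + 9 h 1 min + 7 h 14 min = 49 h 30 min.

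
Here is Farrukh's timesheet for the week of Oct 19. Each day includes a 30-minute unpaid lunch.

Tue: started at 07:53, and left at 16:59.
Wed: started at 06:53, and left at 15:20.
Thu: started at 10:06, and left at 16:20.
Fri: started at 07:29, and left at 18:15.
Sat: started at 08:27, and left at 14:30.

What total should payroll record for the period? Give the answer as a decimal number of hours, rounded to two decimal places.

Tue: 07:53–16:59 = 9 h 6 min; less 30 min break → 8 h 36 min
Wed: 06:53–15:20 = 8 h 27 min; less 30 min break → 7 h 57 min
Thu: 10:06–16:20 = 6 h 14 min; less 30 min break → 5 h 44 min
Fri: 07:29–18:15 = 10 h 46 min; less 30 min break → 10 h 16 min
Sat: 08:27–14:30 = 6 h 3 min; less 30 min break → 5 h 33 min
Total: 8 h 36 min + 7 h 57 min + 5 h 44 min + 10 h 16 min + 5 h 33 min = 38 h 6 min.

38.10 hours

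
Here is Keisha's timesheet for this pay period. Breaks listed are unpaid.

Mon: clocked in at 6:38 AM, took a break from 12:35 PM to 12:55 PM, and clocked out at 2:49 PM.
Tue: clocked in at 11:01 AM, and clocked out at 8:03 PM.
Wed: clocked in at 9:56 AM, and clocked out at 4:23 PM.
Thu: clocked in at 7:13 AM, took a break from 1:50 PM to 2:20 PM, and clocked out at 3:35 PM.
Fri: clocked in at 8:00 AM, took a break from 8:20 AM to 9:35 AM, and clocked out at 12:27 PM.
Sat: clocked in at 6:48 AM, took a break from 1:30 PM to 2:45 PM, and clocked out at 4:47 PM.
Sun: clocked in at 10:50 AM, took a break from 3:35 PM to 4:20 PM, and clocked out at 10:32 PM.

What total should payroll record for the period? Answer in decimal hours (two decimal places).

54.08 hours

Mon: 6:38 AM–2:49 PM = 8 h 11 min; less 20 min break → 7 h 51 min
Tue: 11:01 AM–8:03 PM = 9 h 2 min
Wed: 9:56 AM–4:23 PM = 6 h 27 min
Thu: 7:13 AM–3:35 PM = 8 h 22 min; less 30 min break → 7 h 52 min
Fri: 8:00 AM–12:27 PM = 4 h 27 min; less 75 min break → 3 h 12 min
Sat: 6:48 AM–4:47 PM = 9 h 59 min; less 75 min break → 8 h 44 min
Sun: 10:50 AM–10:32 PM = 11 h 42 min; less 45 min break → 10 h 57 min
Total: 7 h 51 min + 9 h 2 min + 6 h 27 min + 7 h 52 min + 3 h 12 min + 8 h 44 min + 10 h 57 min = 54 h 5 min.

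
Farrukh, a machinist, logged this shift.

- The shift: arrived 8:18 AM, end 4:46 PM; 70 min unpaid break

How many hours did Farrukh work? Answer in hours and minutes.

7 h 18 min

The shift: 8:18 AM–4:46 PM = 8 h 28 min; less 70 min break → 7 h 18 min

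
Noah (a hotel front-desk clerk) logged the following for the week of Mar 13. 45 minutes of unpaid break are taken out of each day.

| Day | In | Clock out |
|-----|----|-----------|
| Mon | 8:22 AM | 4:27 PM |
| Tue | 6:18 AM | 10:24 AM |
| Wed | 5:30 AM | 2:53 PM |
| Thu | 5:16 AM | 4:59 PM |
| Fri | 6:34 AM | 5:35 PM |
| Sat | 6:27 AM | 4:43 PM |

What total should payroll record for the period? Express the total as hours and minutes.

Mon: 8:22 AM–4:27 PM = 8 h 5 min; less 45 min break → 7 h 20 min
Tue: 6:18 AM–10:24 AM = 4 h 6 min; less 45 min break → 3 h 21 min
Wed: 5:30 AM–2:53 PM = 9 h 23 min; less 45 min break → 8 h 38 min
Thu: 5:16 AM–4:59 PM = 11 h 43 min; less 45 min break → 10 h 58 min
Fri: 6:34 AM–5:35 PM = 11 h 1 min; less 45 min break → 10 h 16 min
Sat: 6:27 AM–4:43 PM = 10 h 16 min; less 45 min break → 9 h 31 min
Total: 7 h 20 min + 3 h 21 min + 8 h 38 min + 10 h 58 min + 10 h 16 min + 9 h 31 min = 50 h 4 min.

50 h 4 min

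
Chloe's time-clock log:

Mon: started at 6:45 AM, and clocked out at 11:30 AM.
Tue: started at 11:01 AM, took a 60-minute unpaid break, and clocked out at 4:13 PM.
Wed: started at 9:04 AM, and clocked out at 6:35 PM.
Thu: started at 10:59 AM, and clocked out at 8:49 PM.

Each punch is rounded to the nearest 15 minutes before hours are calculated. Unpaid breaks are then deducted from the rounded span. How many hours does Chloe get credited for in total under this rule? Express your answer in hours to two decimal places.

Mon: in 6:45 AM→6:45 AM, out 11:30 AM→11:30 AM; 4 h 45 min
Tue: in 11:01 AM→11:00 AM, out 4:13 PM→4:15 PM; 5 h 15 min − 60 min = 4 h 15 min
Wed: in 9:04 AM→9:00 AM, out 6:35 PM→6:30 PM; 9 h 30 min
Thu: in 10:59 AM→11:00 AM, out 8:49 PM→8:45 PM; 9 h 45 min
Total credited: 28 h 15 min.

28.25 hours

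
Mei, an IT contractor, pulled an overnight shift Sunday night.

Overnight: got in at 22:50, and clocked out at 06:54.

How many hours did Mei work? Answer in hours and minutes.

Overnight: 22:50 → midnight = 1 h 10 min; midnight → 06:54 = 6 h 54 min; span 8 h 4 min

8 h 4 min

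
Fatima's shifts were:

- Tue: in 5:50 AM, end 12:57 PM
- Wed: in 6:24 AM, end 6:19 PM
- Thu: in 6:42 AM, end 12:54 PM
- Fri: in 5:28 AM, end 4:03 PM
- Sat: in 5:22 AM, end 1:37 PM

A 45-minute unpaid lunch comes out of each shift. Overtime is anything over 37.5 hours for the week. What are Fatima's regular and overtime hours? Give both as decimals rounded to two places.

Tue: 5:50 AM–12:57 PM = 7 h 7 min; less 45 min break → 6 h 22 min
Wed: 6:24 AM–6:19 PM = 11 h 55 min; less 45 min break → 11 h 10 min
Thu: 6:42 AM–12:54 PM = 6 h 12 min; less 45 min break → 5 h 27 min
Fri: 5:28 AM–4:03 PM = 10 h 35 min; less 45 min break → 9 h 50 min
Sat: 5:22 AM–1:37 PM = 8 h 15 min; less 45 min break → 7 h 30 min
Total worked: 40 h 19 min = 40.32 h.
Threshold 37.5 h → overtime 2 h 49 min, regular 37 h 30 min.

Regular 37.50 hours, overtime 2.82 hours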